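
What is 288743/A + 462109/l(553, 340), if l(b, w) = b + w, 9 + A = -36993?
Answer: 2405872817/4720398 ≈ 509.68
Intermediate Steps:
A = -37002 (A = -9 - 36993 = -37002)
288743/A + 462109/l(553, 340) = 288743/(-37002) + 462109/(553 + 340) = 288743*(-1/37002) + 462109/893 = -41249/5286 + 462109*(1/893) = -41249/5286 + 462109/893 = 2405872817/4720398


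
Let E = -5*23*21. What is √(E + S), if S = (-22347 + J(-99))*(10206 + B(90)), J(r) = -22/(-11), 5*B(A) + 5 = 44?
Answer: 12*I*√1584929 ≈ 15107.0*I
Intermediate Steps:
B(A) = 39/5 (B(A) = -1 + (⅕)*44 = -1 + 44/5 = 39/5)
J(r) = 2 (J(r) = -22*(-1/11) = 2)
S = -228227361 (S = (-22347 + 2)*(10206 + 39/5) = -22345*51069/5 = -228227361)
E = -2415 (E = -115*21 = -2415)
√(E + S) = √(-2415 - 228227361) = √(-228229776) = 12*I*√1584929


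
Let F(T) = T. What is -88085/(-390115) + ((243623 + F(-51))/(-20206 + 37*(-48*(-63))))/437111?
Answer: 353011995577645/1563394082301073 ≈ 0.22580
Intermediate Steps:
-88085/(-390115) + ((243623 + F(-51))/(-20206 + 37*(-48*(-63))))/437111 = -88085/(-390115) + ((243623 - 51)/(-20206 + 37*(-48*(-63))))/437111 = -88085*(-1/390115) + (243572/(-20206 + 37*3024))*(1/437111) = 17617/78023 + (243572/(-20206 + 111888))*(1/437111) = 17617/78023 + (243572/91682)*(1/437111) = 17617/78023 + (243572*(1/91682))*(1/437111) = 17617/78023 + (121786/45841)*(1/437111) = 17617/78023 + 121786/20037605351 = 353011995577645/1563394082301073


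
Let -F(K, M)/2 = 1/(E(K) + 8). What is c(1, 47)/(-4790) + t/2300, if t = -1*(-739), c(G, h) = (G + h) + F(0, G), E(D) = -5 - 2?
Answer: 343401/1101700 ≈ 0.31170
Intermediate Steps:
E(D) = -7
F(K, M) = -2 (F(K, M) = -2/(-7 + 8) = -2/1 = -2*1 = -2)
c(G, h) = -2 + G + h (c(G, h) = (G + h) - 2 = -2 + G + h)
t = 739
c(1, 47)/(-4790) + t/2300 = (-2 + 1 + 47)/(-4790) + 739/2300 = 46*(-1/4790) + 739*(1/2300) = -23/2395 + 739/2300 = 343401/1101700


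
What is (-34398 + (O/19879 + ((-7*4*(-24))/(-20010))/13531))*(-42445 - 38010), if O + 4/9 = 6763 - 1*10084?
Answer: 638385585093842034271/230671920321 ≈ 2.7675e+9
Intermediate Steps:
O = -29893/9 (O = -4/9 + (6763 - 1*10084) = -4/9 + (6763 - 10084) = -4/9 - 3321 = -29893/9 ≈ -3321.4)
(-34398 + (O/19879 + ((-7*4*(-24))/(-20010))/13531))*(-42445 - 38010) = (-34398 + (-29893/9/19879 + ((-7*4*(-24))/(-20010))/13531))*(-42445 - 38010) = (-34398 + (-29893/9*1/19879 + (-28*(-24)*(-1/20010))*(1/13531)))*(-80455) = (-34398 + (-29893/178911 + (672*(-1/20010))*(1/13531)))*(-80455) = (-34398 + (-29893/178911 - 112/3335*1/13531))*(-80455) = (-34398 + (-29893/178911 - 16/6446555))*(-80455) = (-34398 - 192709731191/1153359601605)*(-80455) = -39673456285739981/1153359601605*(-80455) = 638385585093842034271/230671920321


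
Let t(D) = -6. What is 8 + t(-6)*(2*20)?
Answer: -232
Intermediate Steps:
8 + t(-6)*(2*20) = 8 - 12*20 = 8 - 6*40 = 8 - 240 = -232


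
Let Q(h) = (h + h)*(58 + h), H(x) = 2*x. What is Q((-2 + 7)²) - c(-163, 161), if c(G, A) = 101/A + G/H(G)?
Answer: 1335937/322 ≈ 4148.9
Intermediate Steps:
c(G, A) = ½ + 101/A (c(G, A) = 101/A + G/((2*G)) = 101/A + G*(1/(2*G)) = 101/A + ½ = ½ + 101/A)
Q(h) = 2*h*(58 + h) (Q(h) = (2*h)*(58 + h) = 2*h*(58 + h))
Q((-2 + 7)²) - c(-163, 161) = 2*(-2 + 7)²*(58 + (-2 + 7)²) - (202 + 161)/(2*161) = 2*5²*(58 + 5²) - 363/(2*161) = 2*25*(58 + 25) - 1*363/322 = 2*25*83 - 363/322 = 4150 - 363/322 = 1335937/322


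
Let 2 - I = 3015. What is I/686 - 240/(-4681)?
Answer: -13939213/3211166 ≈ -4.3409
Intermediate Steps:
I = -3013 (I = 2 - 1*3015 = 2 - 3015 = -3013)
I/686 - 240/(-4681) = -3013/686 - 240/(-4681) = -3013*1/686 - 240*(-1/4681) = -3013/686 + 240/4681 = -13939213/3211166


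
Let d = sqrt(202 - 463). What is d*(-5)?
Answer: -15*I*sqrt(29) ≈ -80.777*I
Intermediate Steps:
d = 3*I*sqrt(29) (d = sqrt(-261) = 3*I*sqrt(29) ≈ 16.155*I)
d*(-5) = (3*I*sqrt(29))*(-5) = -15*I*sqrt(29)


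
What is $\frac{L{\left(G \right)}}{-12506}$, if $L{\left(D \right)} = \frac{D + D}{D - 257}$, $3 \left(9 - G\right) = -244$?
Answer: $\frac{271}{3126500} \approx 8.6678 \cdot 10^{-5}$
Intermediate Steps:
$G = \frac{271}{3}$ ($G = 9 - - \frac{244}{3} = 9 + \frac{244}{3} = \frac{271}{3} \approx 90.333$)
$L{\left(D \right)} = \frac{2 D}{-257 + D}$
$\frac{L{\left(G \right)}}{-12506} = \frac{2 \cdot \frac{271}{3} \frac{1}{-257 + \frac{271}{3}}}{-12506} = 2 \cdot \frac{271}{3} \frac{1}{- \frac{500}{3}} \left(- \frac{1}{12506}\right) = 2 \cdot \frac{271}{3} \left(- \frac{3}{500}\right) \left(- \frac{1}{12506}\right) = \left(- \frac{271}{250}\right) \left(- \frac{1}{12506}\right) = \frac{271}{3126500}$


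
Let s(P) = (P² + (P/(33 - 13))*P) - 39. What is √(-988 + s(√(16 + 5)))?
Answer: I*√100495/10 ≈ 31.701*I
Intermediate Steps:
s(P) = -39 + 21*P²/20 (s(P) = (P² + (P/20)*P) - 39 = (P² + P²/20) - 39 = 21*P²/20 - 39 = -39 + 21*P²/20)
√(-988 + s(√(16 + 5))) = √(-988 + (-39 + 21*(√(16 + 5))²/20)) = √(-988 + (-39 + 21*(√21)²/20)) = √(-988 + (-39 + (21/20)*21)) = √(-988 + (-39 + 441/20)) = √(-988 - 339/20) = √(-20099/20) = I*√100495/10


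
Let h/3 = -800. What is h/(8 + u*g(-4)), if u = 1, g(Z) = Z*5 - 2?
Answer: 1200/7 ≈ 171.43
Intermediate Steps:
h = -2400 (h = 3*(-800) = -2400)
g(Z) = -2 + 5*Z (g(Z) = 5*Z - 2 = -2 + 5*Z)
h/(8 + u*g(-4)) = -2400/(8 + 1*(-2 + 5*(-4))) = -2400/(8 + 1*(-2 - 20)) = -2400/(8 + 1*(-22)) = -2400/(8 - 22) = -2400/(-14) = -2400*(-1/14) = 1200/7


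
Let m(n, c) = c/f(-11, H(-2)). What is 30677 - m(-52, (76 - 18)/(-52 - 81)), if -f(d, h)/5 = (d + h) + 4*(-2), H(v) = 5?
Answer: 142801464/4655 ≈ 30677.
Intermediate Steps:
f(d, h) = 40 - 5*d - 5*h (f(d, h) = -5*((d + h) + 4*(-2)) = -5*((d + h) - 8) = -5*(-8 + d + h) = 40 - 5*d - 5*h)
m(n, c) = c/70 (m(n, c) = c/(40 - 5*(-11) - 5*5) = c/(40 + 55 - 25) = c/70)
30677 - m(-52, (76 - 18)/(-52 - 81)) = 30677 - (76 - 18)/(-52 - 81)/70 = 30677 - 58/(-133)/70 = 30677 - 58*(-1/133)/70 = 30677 - (-58)/(70*133) = 30677 - 1*(-29/4655) = 30677 + 29/4655 = 142801464/4655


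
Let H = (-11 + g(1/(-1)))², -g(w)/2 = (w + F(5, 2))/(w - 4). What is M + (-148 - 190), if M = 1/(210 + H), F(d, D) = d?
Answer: -2521117/7459 ≈ -338.00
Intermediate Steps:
g(w) = -2*(5 + w)/(-4 + w) (g(w) = -2*(w + 5)/(w - 4) = -2*(5 + w)/(-4 + w))
H = 2209/25 (H = (-11 + 2*(-5 - 1/(-1))/(-4 + 1/(-1)))² = (-11 + 2*(-5 - 1*(-1))/(-4 - 1))² = (-11 + 2*(-5 + 1)/(-5))² = (-11 + 2*(-⅕)*(-4))² = (-11 + 8/5)² = (-47/5)² = 2209/25 ≈ 88.360)
M = 25/7459 (M = 1/(210 + 2209/25) = 1/(7459/25) = 25/7459 ≈ 0.0033517)
M + (-148 - 190) = 25/7459 + (-148 - 190) = 25/7459 - 338 = -2521117/7459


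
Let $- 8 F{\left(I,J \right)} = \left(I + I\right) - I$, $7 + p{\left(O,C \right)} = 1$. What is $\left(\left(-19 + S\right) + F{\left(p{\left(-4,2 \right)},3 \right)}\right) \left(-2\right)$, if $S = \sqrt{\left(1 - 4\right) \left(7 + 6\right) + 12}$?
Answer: $\frac{73}{2} - 6 i \sqrt{3} \approx 36.5 - 10.392 i$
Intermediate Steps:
$p{\left(O,C \right)} = -6$ ($p{\left(O,C \right)} = -7 + 1 = -6$)
$F{\left(I,J \right)} = - \frac{I}{8}$ ($F{\left(I,J \right)} = - \frac{\left(I + I\right) - I}{8} = - \frac{2 I - I}{8} = - \frac{I}{8}$)
$S = 3 i \sqrt{3}$ ($S = \sqrt{\left(-3\right) 13 + 12} = \sqrt{-39 + 12} = \sqrt{-27} = 3 i \sqrt{3} \approx 5.1962 i$)
$\left(\left(-19 + S\right) + F{\left(p{\left(-4,2 \right)},3 \right)}\right) \left(-2\right) = \left(\left(-19 + 3 i \sqrt{3}\right) - - \frac{3}{4}\right) \left(-2\right) = \left(\left(-19 + 3 i \sqrt{3}\right) + \frac{3}{4}\right) \left(-2\right) = \left(- \frac{73}{4} + 3 i \sqrt{3}\right) \left(-2\right) = \frac{73}{2} - 6 i \sqrt{3}$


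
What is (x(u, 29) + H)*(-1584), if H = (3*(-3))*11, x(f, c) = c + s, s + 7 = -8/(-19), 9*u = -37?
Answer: 2304720/19 ≈ 1.2130e+5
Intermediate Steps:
u = -37/9 (u = (⅑)*(-37) = -37/9 ≈ -4.1111)
s = -125/19 (s = -7 - 8/(-19) = -7 - 8*(-1/19) = -7 + 8/19 = -125/19 ≈ -6.5789)
x(f, c) = -125/19 + c (x(f, c) = c - 125/19 = -125/19 + c)
H = -99 (H = -9*11 = -99)
(x(u, 29) + H)*(-1584) = ((-125/19 + 29) - 99)*(-1584) = (426/19 - 99)*(-1584) = -1455/19*(-1584) = 2304720/19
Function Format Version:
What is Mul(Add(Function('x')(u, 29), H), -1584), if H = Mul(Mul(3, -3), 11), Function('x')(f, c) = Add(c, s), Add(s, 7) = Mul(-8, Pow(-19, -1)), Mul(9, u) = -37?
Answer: Rational(2304720, 19) ≈ 1.2130e+5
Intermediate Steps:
u = Rational(-37, 9) (u = Mul(Rational(1, 9), -37) = Rational(-37, 9) ≈ -4.1111)
s = Rational(-125, 19) (s = Add(-7, Mul(-8, Pow(-19, -1))) = Add(-7, Mul(-8, Rational(-1, 19))) = Add(-7, Rational(8, 19)) = Rational(-125, 19) ≈ -6.5789)
Function('x')(f, c) = Add(Rational(-125, 19), c) (Function('x')(f, c) = Add(c, Rational(-125, 19)) = Add(Rational(-125, 19), c))
H = -99 (H = Mul(-9, 11) = -99)
Mul(Add(Function('x')(u, 29), H), -1584) = Mul(Add(Add(Rational(-125, 19), 29), -99), -1584) = Mul(Add(Rational(426, 19), -99), -1584) = Mul(Rational(-1455, 19), -1584) = Rational(2304720, 19)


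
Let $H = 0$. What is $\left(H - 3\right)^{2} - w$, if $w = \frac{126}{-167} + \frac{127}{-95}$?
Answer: $\frac{175964}{15865} \approx 11.091$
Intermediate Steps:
$w = - \frac{33179}{15865}$ ($w = 126 \left(- \frac{1}{167}\right) + 127 \left(- \frac{1}{95}\right) = - \frac{126}{167} - \frac{127}{95} = - \frac{33179}{15865} \approx -2.0913$)
$\left(H - 3\right)^{2} - w = \left(0 - 3\right)^{2} - - \frac{33179}{15865} = \left(-3\right)^{2} + \frac{33179}{15865} = 9 + \frac{33179}{15865} = \frac{175964}{15865}$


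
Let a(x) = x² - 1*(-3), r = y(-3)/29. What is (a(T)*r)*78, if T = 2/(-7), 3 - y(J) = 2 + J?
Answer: 47112/1421 ≈ 33.154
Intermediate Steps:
y(J) = 1 - J (y(J) = 3 - (2 + J) = 3 + (-2 - J) = 1 - J)
r = 4/29 (r = (1 - 1*(-3))/29 = (1 + 3)*(1/29) = 4*(1/29) = 4/29 ≈ 0.13793)
T = -2/7 (T = 2*(-⅐) = -2/7 ≈ -0.28571)
a(x) = 3 + x² (a(x) = x² + 3 = 3 + x²)
(a(T)*r)*78 = ((3 + (-2/7)²)*(4/29))*78 = ((3 + 4/49)*(4/29))*78 = ((151/49)*(4/29))*78 = (604/1421)*78 = 47112/1421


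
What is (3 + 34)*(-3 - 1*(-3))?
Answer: 0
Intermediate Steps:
(3 + 34)*(-3 - 1*(-3)) = 37*(-3 + 3) = 37*0 = 0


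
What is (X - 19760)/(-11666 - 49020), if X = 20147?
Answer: -387/60686 ≈ -0.0063771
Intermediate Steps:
(X - 19760)/(-11666 - 49020) = (20147 - 19760)/(-11666 - 49020) = 387/(-60686) = 387*(-1/60686) = -387/60686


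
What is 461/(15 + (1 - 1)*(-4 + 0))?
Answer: 461/15 ≈ 30.733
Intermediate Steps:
461/(15 + (1 - 1)*(-4 + 0)) = 461/(15 + 0*(-4)) = 461/(15 + 0) = 461/15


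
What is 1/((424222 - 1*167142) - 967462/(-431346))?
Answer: 215673/55445698571 ≈ 3.8898e-6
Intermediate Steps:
1/((424222 - 1*167142) - 967462/(-431346)) = 1/((424222 - 167142) - 967462*(-1/431346)) = 1/(257080 + 483731/215673) = 1/(55445698571/215673) = 215673/55445698571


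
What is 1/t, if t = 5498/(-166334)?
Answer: -83167/2749 ≈ -30.254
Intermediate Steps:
t = -2749/83167 (t = 5498*(-1/166334) = -2749/83167 ≈ -0.033054)
1/t = 1/(-2749/83167) = -83167/2749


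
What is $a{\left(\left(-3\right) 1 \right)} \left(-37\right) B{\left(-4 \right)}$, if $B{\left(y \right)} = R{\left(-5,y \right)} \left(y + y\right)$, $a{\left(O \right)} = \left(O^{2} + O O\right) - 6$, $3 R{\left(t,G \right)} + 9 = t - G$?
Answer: $-11840$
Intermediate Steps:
$R{\left(t,G \right)} = -3 - \frac{G}{3} + \frac{t}{3}$ ($R{\left(t,G \right)} = -3 + \frac{t - G}{3} = -3 - \left(- \frac{t}{3} + \frac{G}{3}\right) = -3 - \frac{G}{3} + \frac{t}{3}$)
$a{\left(O \right)} = -6 + 2 O^{2}$ ($a{\left(O \right)} = \left(O^{2} + O^{2}\right) - 6 = 2 O^{2} - 6 = -6 + 2 O^{2}$)
$B{\left(y \right)} = 2 y \left(- \frac{14}{3} - \frac{y}{3}\right)$ ($B{\left(y \right)} = \left(-3 - \frac{y}{3} + \frac{1}{3} \left(-5\right)\right) \left(y + y\right) = \left(-3 - \frac{y}{3} - \frac{5}{3}\right) 2 y = \left(- \frac{14}{3} - \frac{y}{3}\right) 2 y = 2 y \left(- \frac{14}{3} - \frac{y}{3}\right)$)
$a{\left(\left(-3\right) 1 \right)} \left(-37\right) B{\left(-4 \right)} = \left(-6 + 2 \left(\left(-3\right) 1\right)^{2}\right) \left(-37\right) \left(\left(- \frac{2}{3}\right) \left(-4\right) \left(14 - 4\right)\right) = \left(-6 + 2 \left(-3\right)^{2}\right) \left(-37\right) \left(\left(- \frac{2}{3}\right) \left(-4\right) 10\right) = \left(-6 + 2 \cdot 9\right) \left(-37\right) \frac{80}{3} = \left(-6 + 18\right) \left(-37\right) \frac{80}{3} = 12 \left(-37\right) \frac{80}{3} = \left(-444\right) \frac{80}{3} = -11840$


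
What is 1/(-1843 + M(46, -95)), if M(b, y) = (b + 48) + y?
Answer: -1/1844 ≈ -0.00054230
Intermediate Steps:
M(b, y) = 48 + b + y (M(b, y) = (48 + b) + y = 48 + b + y)
1/(-1843 + M(46, -95)) = 1/(-1843 + (48 + 46 - 95)) = 1/(-1843 - 1) = 1/(-1844) = -1/1844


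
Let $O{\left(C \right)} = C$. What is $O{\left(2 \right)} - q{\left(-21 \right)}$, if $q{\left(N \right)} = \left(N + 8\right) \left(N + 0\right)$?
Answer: $-271$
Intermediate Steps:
$q{\left(N \right)} = N \left(8 + N\right)$ ($q{\left(N \right)} = \left(8 + N\right) N = N \left(8 + N\right)$)
$O{\left(2 \right)} - q{\left(-21 \right)} = 2 - - 21 \left(8 - 21\right) = 2 - \left(-21\right) \left(-13\right) = 2 - 273 = -271$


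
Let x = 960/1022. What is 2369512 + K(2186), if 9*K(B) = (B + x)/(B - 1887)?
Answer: 3258319438238/1375101 ≈ 2.3695e+6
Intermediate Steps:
x = 480/511 (x = 960*(1/1022) = 480/511 ≈ 0.93933)
K(B) = (480/511 + B)/(9*(-1887 + B)) (K(B) = ((B + 480/511)/(B - 1887))/9 = ((480/511 + B)/(-1887 + B))/9 = (480/511 + B)/(9*(-1887 + B)))
2369512 + K(2186) = 2369512 + (480 + 511*2186)/(4599*(-1887 + 2186)) = 2369512 + (1/4599)*(480 + 1117046)/299 = 2369512 + (1/4599)*(1/299)*1117526 = 2369512 + 1117526/1375101 = 3258319438238/1375101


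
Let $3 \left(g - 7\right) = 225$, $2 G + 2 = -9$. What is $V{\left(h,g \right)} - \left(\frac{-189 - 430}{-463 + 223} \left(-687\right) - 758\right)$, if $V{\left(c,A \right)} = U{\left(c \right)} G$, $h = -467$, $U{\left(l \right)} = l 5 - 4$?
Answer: $\frac{1231551}{80} \approx 15394.0$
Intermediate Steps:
$U{\left(l \right)} = -4 + 5 l$ ($U{\left(l \right)} = 5 l - 4 = -4 + 5 l$)
$G = - \frac{11}{2}$ ($G = -1 + \frac{1}{2} \left(-9\right) = -1 - \frac{9}{2} = - \frac{11}{2} \approx -5.5$)
$g = 82$ ($g = 7 + \frac{1}{3} \cdot 225 = 7 + 75 = 82$)
$V{\left(c,A \right)} = 22 - \frac{55 c}{2}$ ($V{\left(c,A \right)} = \left(-4 + 5 c\right) \left(- \frac{11}{2}\right) = 22 - \frac{55 c}{2}$)
$V{\left(h,g \right)} - \left(\frac{-189 - 430}{-463 + 223} \left(-687\right) - 758\right) = \left(22 - - \frac{25685}{2}\right) - \left(\frac{-189 - 430}{-463 + 223} \left(-687\right) - 758\right) = \left(22 + \frac{25685}{2}\right) - \left(- \frac{619}{-240} \left(-687\right) - 758\right) = \frac{25729}{2} - \left(\left(-619\right) \left(- \frac{1}{240}\right) \left(-687\right) - 758\right) = \frac{25729}{2} - \left(\frac{619}{240} \left(-687\right) - 758\right) = \frac{25729}{2} - \left(- \frac{141751}{80} - 758\right) = \frac{25729}{2} - - \frac{202391}{80} = \frac{25729}{2} + \frac{202391}{80} = \frac{1231551}{80}$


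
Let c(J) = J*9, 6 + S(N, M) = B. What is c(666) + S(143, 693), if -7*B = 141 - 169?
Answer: 5992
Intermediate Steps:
B = 4 (B = -(141 - 169)/7 = -1/7*(-28) = 4)
S(N, M) = -2 (S(N, M) = -6 + 4 = -2)
c(J) = 9*J
c(666) + S(143, 693) = 9*666 - 2 = 5994 - 2 = 5992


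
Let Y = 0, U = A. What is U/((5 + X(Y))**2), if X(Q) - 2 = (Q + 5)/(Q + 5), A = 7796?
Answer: 1949/16 ≈ 121.81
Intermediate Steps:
U = 7796
X(Q) = 3 (X(Q) = 2 + (Q + 5)/(Q + 5) = 2 + (5 + Q)/(5 + Q) = 2 + 1 = 3)
U/((5 + X(Y))**2) = 7796/((5 + 3)**2) = 7796/(8**2) = 7796/64 = 7796*(1/64) = 1949/16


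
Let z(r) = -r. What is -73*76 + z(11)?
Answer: -5559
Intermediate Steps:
-73*76 + z(11) = -73*76 - 1*11 = -5548 - 11 = -5559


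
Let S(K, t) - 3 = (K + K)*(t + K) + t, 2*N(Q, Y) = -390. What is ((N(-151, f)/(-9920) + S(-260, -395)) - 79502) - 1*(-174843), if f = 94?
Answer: 864129255/1984 ≈ 4.3555e+5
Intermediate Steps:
N(Q, Y) = -195 (N(Q, Y) = (½)*(-390) = -195)
S(K, t) = 3 + t + 2*K*(K + t) (S(K, t) = 3 + ((K + K)*(t + K) + t) = 3 + ((2*K)*(K + t) + t) = 3 + (2*K*(K + t) + t) = 3 + (t + 2*K*(K + t)) = 3 + t + 2*K*(K + t))
((N(-151, f)/(-9920) + S(-260, -395)) - 79502) - 1*(-174843) = ((-195/(-9920) + (3 - 395 + 2*(-260)² + 2*(-260)*(-395))) - 79502) - 1*(-174843) = ((-195*(-1/9920) + (3 - 395 + 2*67600 + 205400)) - 79502) + 174843 = ((39/1984 + (3 - 395 + 135200 + 205400)) - 79502) + 174843 = ((39/1984 + 340208) - 79502) + 174843 = (674972711/1984 - 79502) + 174843 = 517240743/1984 + 174843 = 864129255/1984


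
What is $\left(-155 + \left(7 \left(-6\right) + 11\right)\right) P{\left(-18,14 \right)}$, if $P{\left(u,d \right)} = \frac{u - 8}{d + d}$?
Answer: $\frac{1209}{7} \approx 172.71$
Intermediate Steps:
$P{\left(u,d \right)} = \frac{-8 + u}{2 d}$
$\left(-155 + \left(7 \left(-6\right) + 11\right)\right) P{\left(-18,14 \right)} = \left(-155 + \left(7 \left(-6\right) + 11\right)\right) \frac{-8 - 18}{2 \cdot 14} = \left(-155 + \left(-42 + 11\right)\right) \frac{1}{2} \cdot \frac{1}{14} \left(-26\right) = \left(-155 - 31\right) \left(- \frac{13}{14}\right) = \left(-186\right) \left(- \frac{13}{14}\right) = \frac{1209}{7}$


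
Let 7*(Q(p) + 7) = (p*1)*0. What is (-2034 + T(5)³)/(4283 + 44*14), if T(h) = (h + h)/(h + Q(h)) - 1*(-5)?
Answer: -678/1633 ≈ -0.41519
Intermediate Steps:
Q(p) = -7 (Q(p) = -7 + ((p*1)*0)/7 = -7 + (p*0)/7 = -7 + (⅐)*0 = -7 + 0 = -7)
T(h) = 5 + 2*h/(-7 + h) (T(h) = (h + h)/(h - 7) - 1*(-5) = (2*h)/(-7 + h) + 5 = 2*h/(-7 + h) + 5 = 5 + 2*h/(-7 + h))
(-2034 + T(5)³)/(4283 + 44*14) = (-2034 + (7*(-5 + 5)/(-7 + 5))³)/(4283 + 44*14) = (-2034 + (7*0/(-2))³)/(4283 + 616) = (-2034 + (7*(-½)*0)³)/4899 = (-2034 + 0³)*(1/4899) = (-2034 + 0)*(1/4899) = -2034*1/4899 = -678/1633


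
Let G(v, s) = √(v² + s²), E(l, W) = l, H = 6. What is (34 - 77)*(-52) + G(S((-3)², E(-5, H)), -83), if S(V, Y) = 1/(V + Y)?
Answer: 2236 + 5*√4409/4 ≈ 2319.0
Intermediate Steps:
G(v, s) = √(s² + v²)
(34 - 77)*(-52) + G(S((-3)², E(-5, H)), -83) = (34 - 77)*(-52) + √((-83)² + (1/((-3)² - 5))²) = -43*(-52) + √(6889 + (1/(9 - 5))²) = 2236 + √(6889 + (1/4)²) = 2236 + √(6889 + (¼)²) = 2236 + √(6889 + 1/16) = 2236 + √(110225/16) = 2236 + 5*√4409/4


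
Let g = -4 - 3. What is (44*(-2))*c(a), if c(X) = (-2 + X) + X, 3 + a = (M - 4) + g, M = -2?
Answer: 2992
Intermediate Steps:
g = -7
a = -16 (a = -3 + ((-2 - 4) - 7) = -3 + (-6 - 7) = -3 - 13 = -16)
c(X) = -2 + 2*X
(44*(-2))*c(a) = (44*(-2))*(-2 + 2*(-16)) = -88*(-2 - 32) = -88*(-34) = 2992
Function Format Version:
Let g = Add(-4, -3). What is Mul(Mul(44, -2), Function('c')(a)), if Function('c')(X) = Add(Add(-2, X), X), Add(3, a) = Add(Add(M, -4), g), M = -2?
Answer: 2992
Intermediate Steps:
g = -7
a = -16 (a = Add(-3, Add(Add(-2, -4), -7)) = Add(-3, Add(-6, -7)) = Add(-3, -13) = -16)
Function('c')(X) = Add(-2, Mul(2, X))
Mul(Mul(44, -2), Function('c')(a)) = Mul(Mul(44, -2), Add(-2, Mul(2, -16))) = Mul(-88, Add(-2, -32)) = Mul(-88, -34) = 2992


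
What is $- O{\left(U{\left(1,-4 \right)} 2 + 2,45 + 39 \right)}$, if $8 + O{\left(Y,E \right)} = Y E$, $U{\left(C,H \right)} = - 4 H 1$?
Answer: $-2848$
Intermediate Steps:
$U{\left(C,H \right)} = - 4 H$
$O{\left(Y,E \right)} = -8 + E Y$ ($O{\left(Y,E \right)} = -8 + Y E = -8 + E Y$)
$- O{\left(U{\left(1,-4 \right)} 2 + 2,45 + 39 \right)} = - (-8 + \left(45 + 39\right) \left(\left(-4\right) \left(-4\right) 2 + 2\right)) = - (-8 + 84 \left(16 \cdot 2 + 2\right)) = - (-8 + 84 \left(32 + 2\right)) = - (-8 + 84 \cdot 34) = - (-8 + 2856) = \left(-1\right) 2848 = -2848$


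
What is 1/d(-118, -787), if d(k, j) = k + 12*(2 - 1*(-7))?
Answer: -1/10 ≈ -0.10000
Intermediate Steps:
d(k, j) = 108 + k (d(k, j) = k + 12*(2 + 7) = k + 12*9 = k + 108 = 108 + k)
1/d(-118, -787) = 1/(108 - 118) = 1/(-10) = -1/10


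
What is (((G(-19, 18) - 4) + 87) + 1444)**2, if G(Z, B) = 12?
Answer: 2368521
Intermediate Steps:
(((G(-19, 18) - 4) + 87) + 1444)**2 = (((12 - 4) + 87) + 1444)**2 = ((8 + 87) + 1444)**2 = (95 + 1444)**2 = 1539**2 = 2368521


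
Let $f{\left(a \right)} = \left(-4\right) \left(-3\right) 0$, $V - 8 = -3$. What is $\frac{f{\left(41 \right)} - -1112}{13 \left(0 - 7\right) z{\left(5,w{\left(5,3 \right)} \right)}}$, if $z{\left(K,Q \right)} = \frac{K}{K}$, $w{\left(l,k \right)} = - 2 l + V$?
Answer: $- \frac{1112}{91} \approx -12.22$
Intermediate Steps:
$V = 5$ ($V = 8 - 3 = 5$)
$w{\left(l,k \right)} = 5 - 2 l$ ($w{\left(l,k \right)} = - 2 l + 5 = 5 - 2 l$)
$z{\left(K,Q \right)} = 1$
$f{\left(a \right)} = 0$ ($f{\left(a \right)} = 12 \cdot 0 = 0$)
$\frac{f{\left(41 \right)} - -1112}{13 \left(0 - 7\right) z{\left(5,w{\left(5,3 \right)} \right)}} = \frac{0 - -1112}{13 \left(0 - 7\right) 1} = \frac{0 + 1112}{13 \left(-7\right) 1} = \frac{1112}{\left(-91\right) 1} = \frac{1112}{-91} = 1112 \left(- \frac{1}{91}\right) = - \frac{1112}{91}$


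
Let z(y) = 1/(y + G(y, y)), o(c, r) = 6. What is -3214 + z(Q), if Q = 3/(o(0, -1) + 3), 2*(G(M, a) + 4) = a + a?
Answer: -32143/10 ≈ -3214.3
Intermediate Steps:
G(M, a) = -4 + a (G(M, a) = -4 + (a + a)/2 = -4 + (2*a)/2 = -4 + a)
Q = ⅓ (Q = 3/(6 + 3) = 3/9 = 3*(⅑) = ⅓ ≈ 0.33333)
z(y) = 1/(-4 + 2*y) (z(y) = 1/(y + (-4 + y)) = 1/(-4 + 2*y))
-3214 + z(Q) = -3214 + 1/(2*(-2 + ⅓)) = -3214 + 1/(2*(-5/3)) = -3214 + (½)*(-⅗) = -3214 - 3/10 = -32143/10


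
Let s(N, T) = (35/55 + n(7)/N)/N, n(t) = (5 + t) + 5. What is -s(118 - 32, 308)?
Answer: -789/81356 ≈ -0.0096981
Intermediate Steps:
n(t) = 10 + t
s(N, T) = (7/11 + 17/N)/N (s(N, T) = (35/55 + (10 + 7)/N)/N = (35*(1/55) + 17/N)/N = (7/11 + 17/N)/N)
-s(118 - 32, 308) = -(187 + 7*(118 - 32))/(11*(118 - 32)²) = -(187 + 7*86)/(11*86²) = -(187 + 602)/(11*7396) = -789/(11*7396) = -1*789/81356 = -789/81356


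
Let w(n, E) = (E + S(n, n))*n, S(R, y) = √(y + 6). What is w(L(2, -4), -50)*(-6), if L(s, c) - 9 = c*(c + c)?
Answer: 12300 - 246*√47 ≈ 10614.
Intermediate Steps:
L(s, c) = 9 + 2*c² (L(s, c) = 9 + c*(c + c) = 9 + c*(2*c) = 9 + 2*c²)
S(R, y) = √(6 + y)
w(n, E) = n*(E + √(6 + n)) (w(n, E) = (E + √(6 + n))*n = n*(E + √(6 + n)))
w(L(2, -4), -50)*(-6) = ((9 + 2*(-4)²)*(-50 + √(6 + (9 + 2*(-4)²))))*(-6) = ((9 + 2*16)*(-50 + √(6 + (9 + 2*16))))*(-6) = ((9 + 32)*(-50 + √(6 + (9 + 32))))*(-6) = (41*(-50 + √(6 + 41)))*(-6) = (41*(-50 + √47))*(-6) = (-2050 + 41*√47)*(-6) = 12300 - 246*√47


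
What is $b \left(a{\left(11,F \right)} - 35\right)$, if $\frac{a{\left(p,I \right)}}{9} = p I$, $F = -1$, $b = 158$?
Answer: $-21172$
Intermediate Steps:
$a{\left(p,I \right)} = 9 I p$ ($a{\left(p,I \right)} = 9 p I = 9 I p$)
$b \left(a{\left(11,F \right)} - 35\right) = 158 \left(9 \left(-1\right) 11 - 35\right) = 158 \left(-99 - 35\right) = 158 \left(-134\right) = -21172$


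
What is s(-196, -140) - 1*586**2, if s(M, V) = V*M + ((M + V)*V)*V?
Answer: -6901556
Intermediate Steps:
s(M, V) = M*V + V**2*(M + V) (s(M, V) = M*V + (V*(M + V))*V = M*V + V**2*(M + V))
s(-196, -140) - 1*586**2 = -140*(-196 + (-140)**2 - 196*(-140)) - 1*586**2 = -140*(-196 + 19600 + 27440) - 1*343396 = -140*46844 - 343396 = -6558160 - 343396 = -6901556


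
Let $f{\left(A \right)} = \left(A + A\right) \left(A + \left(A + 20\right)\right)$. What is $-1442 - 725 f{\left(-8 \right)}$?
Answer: $44958$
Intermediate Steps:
$f{\left(A \right)} = 2 A \left(20 + 2 A\right)$ ($f{\left(A \right)} = 2 A \left(A + \left(20 + A\right)\right) = 2 A \left(20 + 2 A\right)$)
$-1442 - 725 f{\left(-8 \right)} = -1442 - 725 \cdot 4 \left(-8\right) \left(10 - 8\right) = -1442 - 725 \cdot 4 \left(-8\right) 2 = -1442 - -46400 = -1442 + 46400 = 44958$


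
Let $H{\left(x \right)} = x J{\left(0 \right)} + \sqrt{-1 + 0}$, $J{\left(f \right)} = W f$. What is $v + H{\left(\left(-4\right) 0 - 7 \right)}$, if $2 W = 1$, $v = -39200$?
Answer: $-39200 + i \approx -39200.0 + 1.0 i$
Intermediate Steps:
$W = \frac{1}{2}$ ($W = \frac{1}{2} \cdot 1 = \frac{1}{2} \approx 0.5$)
$J{\left(f \right)} = \frac{f}{2}$
$H{\left(x \right)} = i$ ($H{\left(x \right)} = x \frac{1}{2} \cdot 0 + \sqrt{-1 + 0} = x 0 + \sqrt{-1} = 0 + i = i$)
$v + H{\left(\left(-4\right) 0 - 7 \right)} = -39200 + i$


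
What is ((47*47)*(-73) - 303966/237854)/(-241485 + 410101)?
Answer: -9588981611/10026497516 ≈ -0.95636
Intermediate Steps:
((47*47)*(-73) - 303966/237854)/(-241485 + 410101) = (2209*(-73) - 303966*1/237854)/168616 = (-161257 - 151983/118927)*(1/168616) = -19177963222/118927*1/168616 = -9588981611/10026497516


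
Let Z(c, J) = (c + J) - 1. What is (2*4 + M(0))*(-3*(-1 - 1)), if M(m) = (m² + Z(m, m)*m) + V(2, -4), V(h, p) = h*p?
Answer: 0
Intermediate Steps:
Z(c, J) = -1 + J + c (Z(c, J) = (J + c) - 1 = -1 + J + c)
M(m) = -8 + m² + m*(-1 + 2*m) (M(m) = (m² + (-1 + m + m)*m) + 2*(-4) = (m² + (-1 + 2*m)*m) - 8 = (m² + m*(-1 + 2*m)) - 8 = -8 + m² + m*(-1 + 2*m))
(2*4 + M(0))*(-3*(-1 - 1)) = (2*4 + (-8 - 1*0 + 3*0²))*(-3*(-1 - 1)) = (8 + (-8 + 0 + 3*0))*(-3*(-2)) = (8 + (-8 + 0 + 0))*6 = (8 - 8)*6 = 0*6 = 0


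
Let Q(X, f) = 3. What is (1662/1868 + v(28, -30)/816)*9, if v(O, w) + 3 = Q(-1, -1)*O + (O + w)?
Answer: 1127823/127024 ≈ 8.8788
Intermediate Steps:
v(O, w) = -3 + w + 4*O (v(O, w) = -3 + (3*O + (O + w)) = -3 + (w + 4*O) = -3 + w + 4*O)
(1662/1868 + v(28, -30)/816)*9 = (1662/1868 + (-3 - 30 + 4*28)/816)*9 = (1662*(1/1868) + (-3 - 30 + 112)*(1/816))*9 = (831/934 + 79*(1/816))*9 = (831/934 + 79/816)*9 = (375941/381072)*9 = 1127823/127024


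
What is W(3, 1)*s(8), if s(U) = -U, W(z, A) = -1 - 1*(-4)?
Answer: -24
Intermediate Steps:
W(z, A) = 3 (W(z, A) = -1 + 4 = 3)
W(3, 1)*s(8) = 3*(-1*8) = 3*(-8) = -24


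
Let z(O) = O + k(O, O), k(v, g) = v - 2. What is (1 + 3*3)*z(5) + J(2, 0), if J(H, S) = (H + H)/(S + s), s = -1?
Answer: 76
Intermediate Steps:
k(v, g) = -2 + v
z(O) = -2 + 2*O (z(O) = O + (-2 + O) = -2 + 2*O)
J(H, S) = 2*H/(-1 + S) (J(H, S) = (H + H)/(S - 1) = (2*H)/(-1 + S) = 2*H/(-1 + S))
(1 + 3*3)*z(5) + J(2, 0) = (1 + 3*3)*(-2 + 2*5) + 2*2/(-1 + 0) = (1 + 9)*(-2 + 10) + 2*2/(-1) = 10*8 + 2*2*(-1) = 80 - 4 = 76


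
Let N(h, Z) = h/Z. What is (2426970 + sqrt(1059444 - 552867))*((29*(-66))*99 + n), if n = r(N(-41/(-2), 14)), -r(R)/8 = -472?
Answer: -450712598700 - 185710*sqrt(506577) ≈ -4.5084e+11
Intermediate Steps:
r(R) = 3776 (r(R) = -8*(-472) = 3776)
n = 3776
(2426970 + sqrt(1059444 - 552867))*((29*(-66))*99 + n) = (2426970 + sqrt(1059444 - 552867))*((29*(-66))*99 + 3776) = (2426970 + sqrt(506577))*(-1914*99 + 3776) = (2426970 + sqrt(506577))*(-189486 + 3776) = (2426970 + sqrt(506577))*(-185710) = -450712598700 - 185710*sqrt(506577)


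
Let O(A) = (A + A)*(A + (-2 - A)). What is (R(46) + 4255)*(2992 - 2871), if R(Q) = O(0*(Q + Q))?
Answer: 514855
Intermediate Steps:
O(A) = -4*A (O(A) = (2*A)*(-2) = -4*A)
R(Q) = 0 (R(Q) = -0*(Q + Q) = -0*2*Q = -4*0 = 0)
(R(46) + 4255)*(2992 - 2871) = (0 + 4255)*(2992 - 2871) = 4255*121 = 514855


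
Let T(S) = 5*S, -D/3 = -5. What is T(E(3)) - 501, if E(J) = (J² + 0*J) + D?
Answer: -381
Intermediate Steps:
D = 15 (D = -3*(-5) = 15)
E(J) = 15 + J² (E(J) = (J² + 0*J) + 15 = (J² + 0) + 15 = J² + 15 = 15 + J²)
T(E(3)) - 501 = 5*(15 + 3²) - 501 = 5*(15 + 9) - 501 = 5*24 - 501 = 120 - 501 = -381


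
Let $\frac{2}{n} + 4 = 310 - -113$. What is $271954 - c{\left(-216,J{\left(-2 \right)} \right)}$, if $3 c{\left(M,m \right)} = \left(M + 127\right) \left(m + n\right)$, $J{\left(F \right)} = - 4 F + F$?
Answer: $\frac{342070102}{1257} \approx 2.7213 \cdot 10^{5}$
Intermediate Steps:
$n = \frac{2}{419}$ ($n = \frac{2}{-4 + \left(310 - -113\right)} = \frac{2}{-4 + \left(310 + 113\right)} = \frac{2}{-4 + 423} = \frac{2}{419} \approx 0.0047733$)
$J{\left(F \right)} = - 3 F$
$c{\left(M,m \right)} = \frac{\left(127 + M\right) \left(\frac{2}{419} + m\right)}{3}$ ($c{\left(M,m \right)} = \frac{\left(M + 127\right) \left(m + \frac{2}{419}\right)}{3} = \frac{\left(127 + M\right) \left(\frac{2}{419} + m\right)}{3}$)
$271954 - c{\left(-216,J{\left(-2 \right)} \right)} = 271954 - \left(\frac{254}{1257} + \frac{2}{1257} \left(-216\right) + \frac{127 \left(\left(-3\right) \left(-2\right)\right)}{3} + \frac{1}{3} \left(-216\right) \left(\left(-3\right) \left(-2\right)\right)\right) = 271954 - \left(\frac{254}{1257} - \frac{144}{419} + \frac{127}{3} \cdot 6 + \frac{1}{3} \left(-216\right) 6\right) = 271954 - \left(\frac{254}{1257} - \frac{144}{419} + 254 - 432\right) = 271954 - - \frac{223924}{1257} = 271954 + \frac{223924}{1257} = \frac{342070102}{1257}$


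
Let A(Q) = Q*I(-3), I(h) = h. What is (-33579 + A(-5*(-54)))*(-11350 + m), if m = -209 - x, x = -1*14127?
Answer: -88310952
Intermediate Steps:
x = -14127
m = 13918 (m = -209 - 1*(-14127) = -209 + 14127 = 13918)
A(Q) = -3*Q (A(Q) = Q*(-3) = -3*Q)
(-33579 + A(-5*(-54)))*(-11350 + m) = (-33579 - (-15)*(-54))*(-11350 + 13918) = (-33579 - 3*270)*2568 = (-33579 - 810)*2568 = -34389*2568 = -88310952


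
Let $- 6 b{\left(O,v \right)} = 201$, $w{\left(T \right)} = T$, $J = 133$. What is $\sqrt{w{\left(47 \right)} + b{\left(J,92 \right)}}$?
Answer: $\frac{3 \sqrt{6}}{2} \approx 3.6742$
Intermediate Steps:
$b{\left(O,v \right)} = - \frac{67}{2}$ ($b{\left(O,v \right)} = \left(- \frac{1}{6}\right) 201 = - \frac{67}{2}$)
$\sqrt{w{\left(47 \right)} + b{\left(J,92 \right)}} = \sqrt{47 - \frac{67}{2}} = \sqrt{\frac{27}{2}} = \frac{3 \sqrt{6}}{2}$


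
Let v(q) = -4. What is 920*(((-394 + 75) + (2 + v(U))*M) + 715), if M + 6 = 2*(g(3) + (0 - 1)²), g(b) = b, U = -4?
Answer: 360640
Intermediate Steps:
M = 2 (M = -6 + 2*(3 + (0 - 1)²) = -6 + 2*(3 + (-1)²) = -6 + 2*(3 + 1) = -6 + 2*4 = -6 + 8 = 2)
920*(((-394 + 75) + (2 + v(U))*M) + 715) = 920*(((-394 + 75) + (2 - 4)*2) + 715) = 920*((-319 - 2*2) + 715) = 920*((-319 - 4) + 715) = 920*(-323 + 715) = 920*392 = 360640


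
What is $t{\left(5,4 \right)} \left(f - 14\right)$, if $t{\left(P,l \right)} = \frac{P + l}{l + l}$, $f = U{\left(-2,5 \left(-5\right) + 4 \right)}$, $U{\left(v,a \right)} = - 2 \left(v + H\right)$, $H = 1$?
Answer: $- \frac{27}{2} \approx -13.5$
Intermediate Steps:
$U{\left(v,a \right)} = -2 - 2 v$ ($U{\left(v,a \right)} = - 2 \left(v + 1\right) = - 2 \left(1 + v\right) = -2 - 2 v$)
$f = 2$ ($f = -2 - -4 = -2 + 4 = 2$)
$t{\left(P,l \right)} = \frac{P + l}{2 l}$
$t{\left(5,4 \right)} \left(f - 14\right) = \frac{5 + 4}{2 \cdot 4} \left(2 - 14\right) = \frac{1}{2} \cdot \frac{1}{4} \cdot 9 \left(-12\right) = \frac{9}{8} \left(-12\right) = - \frac{27}{2}$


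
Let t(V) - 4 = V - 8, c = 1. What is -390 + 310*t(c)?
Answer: -1320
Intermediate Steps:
t(V) = -4 + V (t(V) = 4 + (V - 8) = 4 + (-8 + V) = -4 + V)
-390 + 310*t(c) = -390 + 310*(-4 + 1) = -390 + 310*(-3) = -390 - 930 = -1320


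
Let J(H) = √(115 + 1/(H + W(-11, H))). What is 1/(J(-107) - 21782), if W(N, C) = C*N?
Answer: -23306740/507667287629 - √131664570/507667287629 ≈ -4.5932e-5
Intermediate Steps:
J(H) = √(115 - 1/(10*H)) (J(H) = √(115 + 1/(H + H*(-11))) = √(115 + 1/(H - 11*H)) = √(115 + 1/(-10*H)) = √(115 - 1/(10*H)))
1/(J(-107) - 21782) = 1/(√(11500 - 10/(-107))/10 - 21782) = 1/(√(11500 - 10*(-1/107))/10 - 21782) = 1/(√(11500 + 10/107)/10 - 21782) = 1/(√(1230510/107)/10 - 21782) = 1/((√131664570/107)/10 - 21782) = 1/(√131664570/1070 - 21782) = 1/(-21782 + √131664570/1070)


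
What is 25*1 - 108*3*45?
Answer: -14555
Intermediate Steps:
25*1 - 108*3*45 = 25 - 27*12*45 = 25 - 324*45 = 25 - 14580 = -14555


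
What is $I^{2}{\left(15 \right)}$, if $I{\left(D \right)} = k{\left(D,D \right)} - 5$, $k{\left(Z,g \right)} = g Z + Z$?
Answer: $55225$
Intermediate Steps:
$k{\left(Z,g \right)} = Z + Z g$ ($k{\left(Z,g \right)} = Z g + Z = Z + Z g$)
$I{\left(D \right)} = -5 + D \left(1 + D\right)$ ($I{\left(D \right)} = D \left(1 + D\right) - 5 = -5 + D \left(1 + D\right)$)
$I^{2}{\left(15 \right)} = \left(-5 + 15 \left(1 + 15\right)\right)^{2} = \left(-5 + 15 \cdot 16\right)^{2} = \left(-5 + 240\right)^{2} = 235^{2} = 55225$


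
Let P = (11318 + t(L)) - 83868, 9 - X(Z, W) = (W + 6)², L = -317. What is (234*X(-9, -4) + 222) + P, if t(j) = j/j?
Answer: -71157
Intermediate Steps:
t(j) = 1
X(Z, W) = 9 - (6 + W)² (X(Z, W) = 9 - (W + 6)² = 9 - (6 + W)²)
P = -72549 (P = (11318 + 1) - 83868 = 11319 - 83868 = -72549)
(234*X(-9, -4) + 222) + P = (234*(9 - (6 - 4)²) + 222) - 72549 = (234*(9 - 1*2²) + 222) - 72549 = (234*(9 - 1*4) + 222) - 72549 = (234*(9 - 4) + 222) - 72549 = (234*5 + 222) - 72549 = (1170 + 222) - 72549 = 1392 - 72549 = -71157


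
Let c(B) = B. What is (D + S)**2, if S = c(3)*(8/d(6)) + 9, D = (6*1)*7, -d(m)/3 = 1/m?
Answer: 9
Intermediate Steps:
d(m) = -3/m
D = 42 (D = 6*7 = 42)
S = -39 (S = 3*(8/((-3/6))) + 9 = 3*(8/((-3*1/6))) + 9 = 3*(8/(-1/2)) + 9 = 3*(8*(-2)) + 9 = 3*(-16) + 9 = -48 + 9 = -39)
(D + S)**2 = (42 - 39)**2 = 3**2 = 9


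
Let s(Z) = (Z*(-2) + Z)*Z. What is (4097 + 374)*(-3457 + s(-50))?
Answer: -26633747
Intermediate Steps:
s(Z) = -Z**2 (s(Z) = (-2*Z + Z)*Z = (-Z)*Z = -Z**2)
(4097 + 374)*(-3457 + s(-50)) = (4097 + 374)*(-3457 - 1*(-50)**2) = 4471*(-3457 - 1*2500) = 4471*(-3457 - 2500) = 4471*(-5957) = -26633747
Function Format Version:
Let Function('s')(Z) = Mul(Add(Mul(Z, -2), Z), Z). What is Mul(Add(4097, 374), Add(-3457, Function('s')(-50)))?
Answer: -26633747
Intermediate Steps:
Function('s')(Z) = Mul(-1, Pow(Z, 2)) (Function('s')(Z) = Mul(Add(Mul(-2, Z), Z), Z) = Mul(Mul(-1, Z), Z) = Mul(-1, Pow(Z, 2)))
Mul(Add(4097, 374), Add(-3457, Function('s')(-50))) = Mul(Add(4097, 374), Add(-3457, Mul(-1, Pow(-50, 2)))) = Mul(4471, Add(-3457, Mul(-1, 2500))) = Mul(4471, Add(-3457, -2500)) = Mul(4471, -5957) = -26633747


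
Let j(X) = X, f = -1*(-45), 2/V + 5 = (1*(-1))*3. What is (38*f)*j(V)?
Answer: -855/2 ≈ -427.50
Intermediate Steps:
V = -1/4 (V = 2/(-5 + (1*(-1))*3) = 2/(-5 - 1*3) = 2/(-5 - 3) = 2/(-8) = 2*(-1/8) = -1/4 ≈ -0.25000)
f = 45
(38*f)*j(V) = (38*45)*(-1/4) = 1710*(-1/4) = -855/2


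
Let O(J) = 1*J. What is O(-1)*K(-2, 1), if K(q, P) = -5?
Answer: 5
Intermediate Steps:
O(J) = J
O(-1)*K(-2, 1) = -1*(-5) = 5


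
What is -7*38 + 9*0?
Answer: -266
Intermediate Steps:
-7*38 + 9*0 = -266 + 0 = -266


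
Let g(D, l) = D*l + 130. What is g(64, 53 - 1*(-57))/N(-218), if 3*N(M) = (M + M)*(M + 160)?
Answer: 10755/12644 ≈ 0.85060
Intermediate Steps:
g(D, l) = 130 + D*l
N(M) = 2*M*(160 + M)/3 (N(M) = ((M + M)*(M + 160))/3 = ((2*M)*(160 + M))/3 = (2*M*(160 + M))/3 = 2*M*(160 + M)/3)
g(64, 53 - 1*(-57))/N(-218) = (130 + 64*(53 - 1*(-57)))/(((2/3)*(-218)*(160 - 218))) = (130 + 64*(53 + 57))/(((2/3)*(-218)*(-58))) = (130 + 64*110)/(25288/3) = (130 + 7040)*(3/25288) = 7170*(3/25288) = 10755/12644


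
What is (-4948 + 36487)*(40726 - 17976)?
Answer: 717512250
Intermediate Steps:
(-4948 + 36487)*(40726 - 17976) = 31539*22750 = 717512250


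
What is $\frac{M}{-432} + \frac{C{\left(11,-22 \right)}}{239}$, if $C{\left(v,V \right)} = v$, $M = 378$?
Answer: $- \frac{1585}{1912} \approx -0.82897$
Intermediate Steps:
$\frac{M}{-432} + \frac{C{\left(11,-22 \right)}}{239} = \frac{378}{-432} + \frac{11}{239} = 378 \left(- \frac{1}{432}\right) + 11 \cdot \frac{1}{239} = - \frac{7}{8} + \frac{11}{239} = - \frac{1585}{1912}$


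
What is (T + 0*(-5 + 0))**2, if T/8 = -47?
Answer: 141376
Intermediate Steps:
T = -376 (T = 8*(-47) = -376)
(T + 0*(-5 + 0))**2 = (-376 + 0*(-5 + 0))**2 = (-376 + 0*(-5))**2 = (-376 + 0)**2 = (-376)**2 = 141376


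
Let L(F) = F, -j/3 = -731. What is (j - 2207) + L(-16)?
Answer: -30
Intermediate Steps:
j = 2193 (j = -3*(-731) = 2193)
(j - 2207) + L(-16) = (2193 - 2207) - 16 = -14 - 16 = -30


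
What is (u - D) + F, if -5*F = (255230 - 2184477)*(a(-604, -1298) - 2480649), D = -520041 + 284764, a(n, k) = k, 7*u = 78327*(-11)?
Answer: -33518017700653/35 ≈ -9.5766e+11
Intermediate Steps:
u = -861597/7 (u = (78327*(-11))/7 = (⅐)*(-861597) = -861597/7 ≈ -1.2309e+5)
D = -235277
F = -4788288803909/5 (F = -(255230 - 2184477)*(-1298 - 2480649)/5 = -(-1929247)*(-2481947)/5 = -⅕*4788288803909 = -4788288803909/5 ≈ -9.5766e+11)
(u - D) + F = (-861597/7 - 1*(-235277)) - 4788288803909/5 = (-861597/7 + 235277) - 4788288803909/5 = 785342/7 - 4788288803909/5 = -33518017700653/35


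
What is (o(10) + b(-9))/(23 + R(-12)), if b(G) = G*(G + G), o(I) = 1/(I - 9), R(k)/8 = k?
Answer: -163/73 ≈ -2.2329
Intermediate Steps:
R(k) = 8*k
o(I) = 1/(-9 + I)
b(G) = 2*G² (b(G) = G*(2*G) = 2*G²)
(o(10) + b(-9))/(23 + R(-12)) = (1/(-9 + 10) + 2*(-9)²)/(23 + 8*(-12)) = (1/1 + 2*81)/(23 - 96) = (1 + 162)/(-73) = 163*(-1/73) = -163/73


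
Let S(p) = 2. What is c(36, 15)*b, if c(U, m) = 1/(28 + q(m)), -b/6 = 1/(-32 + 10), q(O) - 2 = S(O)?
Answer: 3/352 ≈ 0.0085227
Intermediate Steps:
q(O) = 4 (q(O) = 2 + 2 = 4)
b = 3/11 (b = -6/(-32 + 10) = -6/(-22) = -6*(-1/22) = 3/11 ≈ 0.27273)
c(U, m) = 1/32 (c(U, m) = 1/(28 + 4) = 1/32)
c(36, 15)*b = (1/32)*(3/11) = 3/352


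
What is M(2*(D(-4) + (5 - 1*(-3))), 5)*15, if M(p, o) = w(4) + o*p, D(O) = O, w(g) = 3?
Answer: 645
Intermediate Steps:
M(p, o) = 3 + o*p
M(2*(D(-4) + (5 - 1*(-3))), 5)*15 = (3 + 5*(2*(-4 + (5 - 1*(-3)))))*15 = (3 + 5*(2*(-4 + (5 + 3))))*15 = (3 + 5*(2*(-4 + 8)))*15 = (3 + 5*(2*4))*15 = (3 + 5*8)*15 = (3 + 40)*15 = 43*15 = 645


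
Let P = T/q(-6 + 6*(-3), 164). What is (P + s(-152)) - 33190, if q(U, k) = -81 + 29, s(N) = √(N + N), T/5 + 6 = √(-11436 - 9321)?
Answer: -862925/26 + 4*I*√19 - 5*I*√20757/52 ≈ -33189.0 + 3.5824*I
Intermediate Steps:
T = -30 + 5*I*√20757 (T = -30 + 5*√(-11436 - 9321) = -30 + 5*√(-20757) = -30 + 5*(I*√20757) = -30 + 5*I*√20757 ≈ -30.0 + 720.36*I)
s(N) = √2*√N (s(N) = √(2*N) = √2*√N)
q(U, k) = -52
P = 15/26 - 5*I*√20757/52 (P = (-30 + 5*I*√20757)/(-52) = (-30 + 5*I*√20757)*(-1/52) = 15/26 - 5*I*√20757/52 ≈ 0.57692 - 13.853*I)
(P + s(-152)) - 33190 = ((15/26 - 5*I*√20757/52) + √2*√(-152)) - 33190 = ((15/26 - 5*I*√20757/52) + √2*(2*I*√38)) - 33190 = ((15/26 - 5*I*√20757/52) + 4*I*√19) - 33190 = (15/26 + 4*I*√19 - 5*I*√20757/52) - 33190 = -862925/26 + 4*I*√19 - 5*I*√20757/52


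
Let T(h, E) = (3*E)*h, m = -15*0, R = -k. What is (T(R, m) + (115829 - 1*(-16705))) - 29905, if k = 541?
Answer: 102629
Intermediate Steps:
R = -541 (R = -1*541 = -541)
m = 0
T(h, E) = 3*E*h
(T(R, m) + (115829 - 1*(-16705))) - 29905 = (3*0*(-541) + (115829 - 1*(-16705))) - 29905 = (0 + (115829 + 16705)) - 29905 = (0 + 132534) - 29905 = 132534 - 29905 = 102629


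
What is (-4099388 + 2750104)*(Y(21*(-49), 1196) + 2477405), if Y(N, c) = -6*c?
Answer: -3333040466036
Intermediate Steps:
(-4099388 + 2750104)*(Y(21*(-49), 1196) + 2477405) = (-4099388 + 2750104)*(-6*1196 + 2477405) = -1349284*(-7176 + 2477405) = -1349284*2470229 = -3333040466036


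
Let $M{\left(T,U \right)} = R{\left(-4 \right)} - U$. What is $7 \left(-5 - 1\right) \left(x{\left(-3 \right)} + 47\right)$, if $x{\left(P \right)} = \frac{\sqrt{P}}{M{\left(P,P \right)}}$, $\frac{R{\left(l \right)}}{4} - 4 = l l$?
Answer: $-1974 - \frac{42 i \sqrt{3}}{83} \approx -1974.0 - 0.87646 i$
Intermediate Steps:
$R{\left(l \right)} = 16 + 4 l^{2}$ ($R{\left(l \right)} = 16 + 4 l l = 16 + 4 l^{2}$)
$M{\left(T,U \right)} = 80 - U$ ($M{\left(T,U \right)} = \left(16 + 4 \left(-4\right)^{2}\right) - U = \left(16 + 4 \cdot 16\right) - U = \left(16 + 64\right) - U = 80 - U$)
$x{\left(P \right)} = \frac{\sqrt{P}}{80 - P}$
$7 \left(-5 - 1\right) \left(x{\left(-3 \right)} + 47\right) = 7 \left(-5 - 1\right) \left(\frac{\sqrt{-3}}{80 - -3} + 47\right) = 7 \left(-6\right) \left(\frac{i \sqrt{3}}{80 + 3} + 47\right) = - 42 \left(\frac{i \sqrt{3}}{83} + 47\right) = - 42 \left(47 + \frac{i \sqrt{3}}{83}\right) = -1974 - \frac{42 i \sqrt{3}}{83}$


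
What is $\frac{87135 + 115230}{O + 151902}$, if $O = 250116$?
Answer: $\frac{67455}{134006} \approx 0.50337$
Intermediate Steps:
$\frac{87135 + 115230}{O + 151902} = \frac{87135 + 115230}{250116 + 151902} = \frac{202365}{402018} = 202365 \cdot \frac{1}{402018} = \frac{67455}{134006}$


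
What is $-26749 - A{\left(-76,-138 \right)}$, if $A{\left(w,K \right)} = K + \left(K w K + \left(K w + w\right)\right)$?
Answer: $1410321$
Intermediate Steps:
$A{\left(w,K \right)} = K + w + K w + w K^{2}$ ($A{\left(w,K \right)} = K + \left(w K^{2} + \left(w + K w\right)\right) = K + \left(w + K w + w K^{2}\right) = K + w + K w + w K^{2}$)
$-26749 - A{\left(-76,-138 \right)} = -26749 - \left(-138 - 76 - -10488 - 76 \left(-138\right)^{2}\right) = -26749 - \left(-138 - 76 + 10488 - 1447344\right) = -26749 - -1437070 = -26749 + 1437070 = 1410321$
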